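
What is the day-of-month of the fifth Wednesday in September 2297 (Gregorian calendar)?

September 1, 2297 is a Wednesday, so the first Wednesday is the 1st.
The fifth Wednesday is 1 + 28 = 29.

29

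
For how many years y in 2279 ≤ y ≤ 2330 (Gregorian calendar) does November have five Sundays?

November has 30 days; it has five Sundays when Sunday falls among the first (month-length − 28) days — i.e. when November 1 is one of Sunday/Saturday.
November 1 by year: 2279:Sat✓ 2280:Mon 2281:Tue 2282:Wed 2283:Thu 2284:Sat✓ 2285:Sun✓ 2286:Mon 2287:Tue 2288:Thu 2289:Fri 2290:Sat✓ 2291:Sun✓ 2292:Tue 2293:Wed …(22 more)… 2316:Wed 2317:Thu 2318:Fri 2319:Sat✓ 2320:Mon 2321:Tue 2322:Wed 2323:Thu 2324:Sat✓ 2325:Sun✓ 2326:Mon 2327:Tue 2328:Thu 2329:Fri 2330:Sat✓
Years with five Sundays: 2279, 2284, 2285, 2290, 2291, 2296, 2302, 2303, 2308, 2313, 2314, 2319, 2324, 2325, 2330 → 15.

15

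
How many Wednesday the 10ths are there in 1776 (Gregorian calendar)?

Check the 10th of each month of 1776: Jan 10: Wed, Feb 10: Sat, Mar 10: Sun, Apr 10: Wed, May 10: Fri, Jun 10: Mon, Jul 10: Wed, Aug 10: Sat, Sep 10: Tue, Oct 10: Thu, Nov 10: Sun, Dec 10: Tue.
Wednesday occurs in January, April, July — 3 months.

3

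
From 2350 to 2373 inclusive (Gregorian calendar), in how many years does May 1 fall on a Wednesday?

Track May 1's weekday year by year (advancing +1, or +2 across a Feb 29):
  2350: Mon  2351: Tue (+1)  2352: Thu (+2)  2353: Fri (+1)  2354: Sat (+1)
  2355: Sun (+1)  2356: Tue (+2)  2357: Wed (+1) ✓  2358: Thu (+1)  2359: Fri (+1)
  2360: Sun (+2)  2361: Mon (+1)  2362: Tue (+1)  2363: Wed (+1) ✓  2364: Fri (+2)
  2365: Sat (+1)  2366: Sun (+1)  2367: Mon (+1)  2368: Wed (+2) ✓  2369: Thu (+1)
  2370: Fri (+1)  2371: Sat (+1)  2372: Mon (+2)  2373: Tue (+1)
Wednesday years: 2357, 2363, 2368 — 3 in total.

3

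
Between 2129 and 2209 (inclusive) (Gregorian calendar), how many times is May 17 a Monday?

10

Track May 17's weekday year by year (advancing +1, or +2 across a Feb 29):
  2129: Tue  2130: Wed (+1)  2131: Thu (+1)  2132: Sat (+2)  2133: Sun (+1)
  2134: Mon (+1) ✓  2135: Tue (+1)  2136: Thu (+2)  2137: Fri (+1)  2138: Sat (+1)
  2139: Sun (+1)  2140: Tue (+2)  2141: Wed (+1)  2142: Thu (+1)  … (53 more years) …
  2196: Tue (+2)  2197: Wed (+1)  2198: Thu (+1)  2199: Fri (+1)  2200: Sat (+1)
  2201: Sun (+1)  2202: Mon (+1) ✓  2203: Tue (+1)  2204: Thu (+2)  2205: Fri (+1)
  2206: Sat (+1)  2207: Sun (+1)  2208: Tue (+2)  2209: Wed (+1)
Monday years: 2134, 2145, 2151, 2156, 2162, 2173, 2179, 2184, 2190, 2202 — 10 in total.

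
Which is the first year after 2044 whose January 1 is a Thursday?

2054

Jan 1 advances by 2 weekdays after a leap year and by 1 after a common year.
2044: Jan 1 is Friday (leap).
2045: Sunday
2046: Monday
2047: Tuesday
2048: Wednesday (leap)
2049: Friday
2050: Saturday
2051: Sunday
2052: Monday (leap)
2053: Wednesday
2054: Thursday
2054 begins on a Thursday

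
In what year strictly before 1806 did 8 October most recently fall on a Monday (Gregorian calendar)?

From one year to the next, a fixed date's weekday advances by 1, or by 2 when a Feb 29 lies between the two dates.
1806: October 8 is Wednesday.
1805: Tuesday (−1)
1804: Monday (−1)
8 October falls on a Monday in 1804.

1804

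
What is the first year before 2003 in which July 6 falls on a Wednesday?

1994

From one year to the next, a fixed date's weekday advances by 1, or by 2 when a Feb 29 lies between the two dates.
2003: July 6 is Sunday.
2002: Saturday (−1)
2001: Friday (−1)
2000: Thursday (−1)
1999: Tuesday (−2)
1998: Monday (−1)
1997: Sunday (−1)
1996: Saturday (−1)
1995: Thursday (−2)
1994: Wednesday (−1)
July 6 falls on a Wednesday in 1994.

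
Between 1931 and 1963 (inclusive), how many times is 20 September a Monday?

Track 20 September's weekday year by year (advancing +1, or +2 across a Feb 29):
  1931: Sun  1932: Tue (+2)  1933: Wed (+1)  1934: Thu (+1)  1935: Fri (+1)
  1936: Sun (+2)  1937: Mon (+1) ✓  1938: Tue (+1)  1939: Wed (+1)  1940: Fri (+2)
  1941: Sat (+1)  1942: Sun (+1)  1943: Mon (+1) ✓  1944: Wed (+2)  … (5 more years) …
  1950: Wed (+1)  1951: Thu (+1)  1952: Sat (+2)  1953: Sun (+1)  1954: Mon (+1) ✓
  1955: Tue (+1)  1956: Thu (+2)  1957: Fri (+1)  1958: Sat (+1)  1959: Sun (+1)
  1960: Tue (+2)  1961: Wed (+1)  1962: Thu (+1)  1963: Fri (+1)
Monday years: 1937, 1943, 1948, 1954 — 4 in total.

4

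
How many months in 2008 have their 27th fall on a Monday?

Check the 27th of each month of 2008: Jan 27: Sun, Feb 27: Wed, Mar 27: Thu, Apr 27: Sun, May 27: Tue, Jun 27: Fri, Jul 27: Sun, Aug 27: Wed, Sep 27: Sat, Oct 27: Mon, Nov 27: Thu, Dec 27: Sat.
Monday occurs in October — 1 month.

1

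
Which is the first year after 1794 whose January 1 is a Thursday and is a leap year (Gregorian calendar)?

Jan 1 advances by 2 weekdays after a leap year and by 1 after a common year.
1794: Jan 1 is Wednesday.
1795: Thursday
1796: Friday (leap)
1797: Sunday
1798: Monday
1799: Tuesday
1800: Wednesday
1801: Thursday
1802: Friday
1803: Saturday
1804: Sunday (leap)
1805: Tuesday
1806: Wednesday
1807: Thursday
1808: Friday (leap)
1809: Sunday
1810: Monday
1811: Tuesday
1812: Wednesday (leap)
1813: Friday
1814: Saturday
1815: Sunday
1816: Monday (leap)
1817: Wednesday
1818: Thursday
1819: Friday
1820: Saturday (leap)
1821: Monday
1822: Tuesday
1823: Wednesday
1824: Thursday (leap)
1824 begins on a Thursday and is a leap year.

1824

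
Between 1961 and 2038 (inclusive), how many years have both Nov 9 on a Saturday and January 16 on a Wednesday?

Check each year's weekday for Nov 9 and January 16:
  1961: Thu/Mon  1962: Fri/Tue  1963: Sat/Wed ✓  1964: Mon/Thu  1965: Tue/Sat  1966: Wed/Sun  1967: Thu/Mon  1968: Sat/Tue  1969: Sun/Thu  1970: Mon/Fri  1971: Tue/Sat  1972: Thu/Sun  1973: Fri/Tue  1974: Sat/Wed ✓  …(50 more)…  2025: Sun/Thu  2026: Mon/Fri  2027: Tue/Sat  2028: Thu/Sun  2029: Fri/Tue  2030: Sat/Wed ✓  2031: Sun/Thu  2032: Tue/Fri  2033: Wed/Sun  2034: Thu/Mon  2035: Fri/Tue  2036: Sun/Wed  2037: Mon/Fri  2038: Tue/Sat
Both conditions hold in: 1963, 1974, 1985, 1991, 2002, 2013, 2019, 2030 — 8.

8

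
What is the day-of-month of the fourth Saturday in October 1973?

October 1, 1973 is a Monday, so the first Saturday is the 6th.
The fourth Saturday is 6 + 21 = 27.

27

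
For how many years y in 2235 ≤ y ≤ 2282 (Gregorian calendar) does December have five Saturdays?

December has 31 days; it has five Saturdays when Saturday falls among the first (month-length − 28) days — i.e. when December 1 is one of Saturday/Friday/Thursday.
December 1 by year: 2235:Tue 2236:Thu✓ 2237:Fri✓ 2238:Sat✓ 2239:Sun 2240:Tue 2241:Wed 2242:Thu✓ 2243:Fri✓ 2244:Sun 2245:Mon 2246:Tue 2247:Wed 2248:Fri✓ 2249:Sat✓ …(18 more)… 2268:Tue 2269:Wed 2270:Thu✓ 2271:Fri✓ 2272:Sun 2273:Mon 2274:Tue 2275:Wed 2276:Fri✓ 2277:Sat✓ 2278:Sun 2279:Mon 2280:Wed 2281:Thu✓ 2282:Fri✓
Years with five Saturdays: 2236, 2237, 2238, 2242, 2243, 2248, 2249, 2253, 2254, 2255, 2259, 2260, 2264, 2265, 2266, 2270, 2271, 2276, 2277, 2281, 2282 → 21.

21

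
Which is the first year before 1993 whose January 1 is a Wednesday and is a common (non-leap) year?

1986

Jan 1 advances by 2 weekdays after a leap year and by 1 after a common year.
1993: Jan 1 is Friday.
1992: Wednesday (leap)
1991: Tuesday
1990: Monday
1989: Sunday
1988: Friday (leap)
1987: Thursday
1986: Wednesday
1986 begins on a Wednesday and is a common year.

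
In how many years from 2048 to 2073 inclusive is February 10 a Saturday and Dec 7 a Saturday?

Check each year's weekday for February 10 and Dec 7:
  2048: Mon/Mon  2049: Wed/Tue  2050: Thu/Wed  2051: Fri/Thu  2052: Sat/Sat ✓  2053: Mon/Sun  2054: Tue/Mon  2055: Wed/Tue  2056: Thu/Thu  2057: Sat/Fri  2058: Sun/Sat  2059: Mon/Sun  2060: Tue/Tue  2061: Thu/Wed  2062: Fri/Thu  2063: Sat/Fri  2064: Sun/Sun  2065: Tue/Mon  2066: Wed/Tue  2067: Thu/Wed  2068: Fri/Fri  2069: Sun/Sat  2070: Mon/Sun  2071: Tue/Mon  2072: Wed/Wed  2073: Fri/Thu
Both conditions hold in: 2052 — 1.

1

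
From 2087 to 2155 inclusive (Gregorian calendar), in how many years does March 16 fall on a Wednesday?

Track March 16's weekday year by year (advancing +1, or +2 across a Feb 29):
  2087: Sun  2088: Tue (+2)  2089: Wed (+1) ✓  2090: Thu (+1)  2091: Fri (+1)
  2092: Sun (+2)  2093: Mon (+1)  2094: Tue (+1)  2095: Wed (+1) ✓  2096: Fri (+2)
  2097: Sat (+1)  2098: Sun (+1)  2099: Mon (+1)  2100: Tue (+1)  … (41 more years) …
  2142: Fri (+1)  2143: Sat (+1)  2144: Mon (+2)  2145: Tue (+1)  2146: Wed (+1) ✓
  2147: Thu (+1)  2148: Sat (+2)  2149: Sun (+1)  2150: Mon (+1)  2151: Tue (+1)
  2152: Thu (+2)  2153: Fri (+1)  2154: Sat (+1)  2155: Sun (+1)
Wednesday years: 2089, 2095, 2101, 2107, 2112, 2118, 2129, 2135, 2140, 2146 — 10 in total.

10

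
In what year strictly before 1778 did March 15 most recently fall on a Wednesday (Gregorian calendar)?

From one year to the next, a fixed date's weekday advances by 1, or by 2 when a Feb 29 lies between the two dates.
1778: March 15 is Sunday.
1777: Saturday (−1)
1776: Friday (−1)
1775: Wednesday (−2)
March 15 falls on a Wednesday in 1775.

1775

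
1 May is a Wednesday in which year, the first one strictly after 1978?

1985

From one year to the next, a fixed date's weekday advances by 1, or by 2 when a Feb 29 lies between the two dates.
1978: May 1 is Monday.
1979: Tuesday (+1)
1980: Thursday (+2)
1981: Friday (+1)
1982: Saturday (+1)
1983: Sunday (+1)
1984: Tuesday (+2)
1985: Wednesday (+1)
1 May falls on a Wednesday in 1985.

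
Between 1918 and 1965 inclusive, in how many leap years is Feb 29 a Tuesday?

1

Leap years in 1918–1965: 12 of them.
Feb 29 weekday advances by 5 (mod 7) from one leap year to the next four years later (or differs when a century non-leap intervenes).
Leap-day weekdays: 1920:Sun 1924:Fri 1928:Wed 1932:Mon 1936:Sat 1940:Thu 1944:Tue✓ 1948:Sun 1952:Fri 1956:Wed 1960:Mon 1964:Sat
Tuesday: 1944 → 1.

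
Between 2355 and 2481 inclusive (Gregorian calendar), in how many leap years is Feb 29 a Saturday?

Leap years in 2355–2481: 32 of them.
Feb 29 weekday advances by 5 (mod 7) from one leap year to the next four years later (or differs when a century non-leap intervenes).
Leap-day weekdays: 2356:Wed 2360:Mon 2364:Sat✓ 2368:Thu 2372:Tue 2376:Sun 2380:Fri 2384:Wed 2388:Mon 2392:Sat✓ 2396:Thu 2400:Tue 2404:Sun …(6 more)… 2432:Sun 2436:Fri 2440:Wed 2444:Mon 2448:Sat✓ 2452:Thu 2456:Tue 2460:Sun 2464:Fri 2468:Wed 2472:Mon 2476:Sat✓ 2480:Thu
Saturday: 2364, 2392, 2420, 2448, 2476 → 5.

5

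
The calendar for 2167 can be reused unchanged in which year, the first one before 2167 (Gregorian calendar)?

Two years share a calendar iff Jan 1 falls on the same weekday and both are leap or both are common. 2167: Jan 1 is Thursday, common year.
2166: Jan 1 Wednesday, common
2165: Jan 1 Tuesday, common
2164: Jan 1 Sunday, leap
2163: Jan 1 Saturday, common
2162: Jan 1 Friday, common
2161: Jan 1 Thursday, common
2161 matches on both conditions.

2161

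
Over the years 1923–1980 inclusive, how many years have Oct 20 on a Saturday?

Track Oct 20's weekday year by year (advancing +1, or +2 across a Feb 29):
  1923: Sat ✓  1924: Mon (+2)  1925: Tue (+1)  1926: Wed (+1)  1927: Thu (+1)
  1928: Sat (+2) ✓  1929: Sun (+1)  1930: Mon (+1)  1931: Tue (+1)  1932: Thu (+2)
  1933: Fri (+1)  1934: Sat (+1) ✓  1935: Sun (+1)  1936: Tue (+2)  … (30 more years) …
  1967: Fri (+1)  1968: Sun (+2)  1969: Mon (+1)  1970: Tue (+1)  1971: Wed (+1)
  1972: Fri (+2)  1973: Sat (+1) ✓  1974: Sun (+1)  1975: Mon (+1)  1976: Wed (+2)
  1977: Thu (+1)  1978: Fri (+1)  1979: Sat (+1) ✓  1980: Mon (+2)
Saturday years: 1923, 1928, 1934, 1945, 1951, 1956, 1962, 1973, 1979 — 9 in total.

9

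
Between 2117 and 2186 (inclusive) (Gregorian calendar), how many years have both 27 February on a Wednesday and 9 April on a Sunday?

0

Check each year's weekday for 27 February and 9 April:
  2117: Sat/Fri  2118: Sun/Sat  2119: Mon/Sun  2120: Tue/Tue  2121: Thu/Wed  2122: Fri/Thu  2123: Sat/Fri  2124: Sun/Sun  2125: Tue/Mon  2126: Wed/Tue  2127: Thu/Wed  2128: Fri/Fri  2129: Sun/Sat  2130: Mon/Sun  …(42 more)…  2173: Sat/Fri  2174: Sun/Sat  2175: Mon/Sun  2176: Tue/Tue  2177: Thu/Wed  2178: Fri/Thu  2179: Sat/Fri  2180: Sun/Sun  2181: Tue/Mon  2182: Wed/Tue  2183: Thu/Wed  2184: Fri/Fri  2185: Sun/Sat  2186: Mon/Sun
Both conditions hold in: no year — 0.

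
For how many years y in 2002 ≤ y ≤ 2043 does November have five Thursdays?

November has 30 days; it has five Thursdays when Thursday falls among the first (month-length − 28) days — i.e. when November 1 is one of Thursday/Wednesday.
November 1 by year: 2002:Fri 2003:Sat 2004:Mon 2005:Tue 2006:Wed✓ 2007:Thu✓ 2008:Sat 2009:Sun 2010:Mon 2011:Tue 2012:Thu✓ 2013:Fri 2014:Sat 2015:Sun 2016:Tue …(12 more)… 2029:Thu✓ 2030:Fri 2031:Sat 2032:Mon 2033:Tue 2034:Wed✓ 2035:Thu✓ 2036:Sat 2037:Sun 2038:Mon 2039:Tue 2040:Thu✓ 2041:Fri 2042:Sat 2043:Sun
Years with five Thursdays: 2006, 2007, 2012, 2017, 2018, 2023, 2028, 2029, 2034, 2035, 2040 → 11.

11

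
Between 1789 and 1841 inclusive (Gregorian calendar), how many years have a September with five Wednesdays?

September has 30 days; it has five Wednesdays when Wednesday falls among the first (month-length − 28) days — i.e. when September 1 is one of Wednesday/Tuesday.
September 1 by year: 1789:Tue✓ 1790:Wed✓ 1791:Thu 1792:Sat 1793:Sun 1794:Mon 1795:Tue✓ 1796:Thu 1797:Fri 1798:Sat 1799:Sun 1800:Mon 1801:Tue✓ 1802:Wed✓ 1803:Thu …(23 more)… 1827:Sat 1828:Mon 1829:Tue✓ 1830:Wed✓ 1831:Thu 1832:Sat 1833:Sun 1834:Mon 1835:Tue✓ 1836:Thu 1837:Fri 1838:Sat 1839:Sun 1840:Tue✓ 1841:Wed✓
Years with five Wednesdays: 1789, 1790, 1795, 1801, 1802, 1807, 1812, 1813, 1818, 1819, 1824, 1829, 1830, 1835, 1840, 1841 → 16.

16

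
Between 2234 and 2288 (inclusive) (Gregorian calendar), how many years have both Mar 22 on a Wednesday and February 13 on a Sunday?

Check each year's weekday for Mar 22 and February 13:
  2234: Sat/Thu  2235: Sun/Fri  2236: Tue/Sat  2237: Wed/Mon  2238: Thu/Tue  2239: Fri/Wed  2240: Sun/Thu  2241: Mon/Sat  2242: Tue/Sun  2243: Wed/Mon  2244: Fri/Tue  2245: Sat/Thu  2246: Sun/Fri  2247: Mon/Sat  …(27 more)…  2275: Mon/Sat  2276: Wed/Sun ✓  2277: Thu/Tue  2278: Fri/Wed  2279: Sat/Thu  2280: Mon/Fri  2281: Tue/Sun  2282: Wed/Mon  2283: Thu/Tue  2284: Sat/Wed  2285: Sun/Fri  2286: Mon/Sat  2287: Tue/Sun  2288: Thu/Mon
Both conditions hold in: 2248, 2276 — 2.

2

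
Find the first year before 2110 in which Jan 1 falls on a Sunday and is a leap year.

2108

Jan 1 advances by 2 weekdays after a leap year and by 1 after a common year.
2110: Jan 1 is Wednesday.
2109: Tuesday
2108: Sunday (leap)
2108 begins on a Sunday and is a leap year.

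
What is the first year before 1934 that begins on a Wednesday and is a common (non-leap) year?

1930

Jan 1 advances by 2 weekdays after a leap year and by 1 after a common year.
1934: Jan 1 is Monday.
1933: Sunday
1932: Friday (leap)
1931: Thursday
1930: Wednesday
1930 begins on a Wednesday and is a common year.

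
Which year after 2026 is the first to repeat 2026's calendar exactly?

Two years share a calendar iff Jan 1 falls on the same weekday and both are leap or both are common. 2026: Jan 1 is Thursday, common year.
2027: Jan 1 Friday, common
2028: Jan 1 Saturday, leap
2029: Jan 1 Monday, common
2030: Jan 1 Tuesday, common
2031: Jan 1 Wednesday, common
2032: Jan 1 Thursday, leap
2033: Jan 1 Saturday, common
2034: Jan 1 Sunday, common
2035: Jan 1 Monday, common
2036: Jan 1 Tuesday, leap
2037: Jan 1 Thursday, common
2037 matches on both conditions.

2037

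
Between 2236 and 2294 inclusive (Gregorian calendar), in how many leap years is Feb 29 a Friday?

Leap years in 2236–2294: 15 of them.
Feb 29 weekday advances by 5 (mod 7) from one leap year to the next four years later (or differs when a century non-leap intervenes).
Leap-day weekdays: 2236:Mon 2240:Sat 2244:Thu 2248:Tue 2252:Sun 2256:Fri✓ 2260:Wed 2264:Mon 2268:Sat 2272:Thu 2276:Tue 2280:Sun 2284:Fri✓ 2288:Wed 2292:Mon
Friday: 2256, 2284 → 2.

2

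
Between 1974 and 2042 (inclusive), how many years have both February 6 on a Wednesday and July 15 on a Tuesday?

3

Check each year's weekday for February 6 and July 15:
  1974: Wed/Mon  1975: Thu/Tue  1976: Fri/Thu  1977: Sun/Fri  1978: Mon/Sat  1979: Tue/Sun  1980: Wed/Tue ✓  1981: Fri/Wed  1982: Sat/Thu  1983: Sun/Fri  1984: Mon/Sun  1985: Wed/Mon  1986: Thu/Tue  1987: Fri/Wed  …(41 more)…  2029: Tue/Sun  2030: Wed/Mon  2031: Thu/Tue  2032: Fri/Thu  2033: Sun/Fri  2034: Mon/Sat  2035: Tue/Sun  2036: Wed/Tue ✓  2037: Fri/Wed  2038: Sat/Thu  2039: Sun/Fri  2040: Mon/Sun  2041: Wed/Mon  2042: Thu/Tue
Both conditions hold in: 1980, 2008, 2036 — 3.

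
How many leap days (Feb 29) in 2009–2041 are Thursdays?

1

Leap years in 2009–2041: 8 of them.
Feb 29 weekday advances by 5 (mod 7) from one leap year to the next four years later (or differs when a century non-leap intervenes).
Leap-day weekdays: 2012:Wed 2016:Mon 2020:Sat 2024:Thu✓ 2028:Tue 2032:Sun 2036:Fri 2040:Wed
Thursday: 2024 → 1.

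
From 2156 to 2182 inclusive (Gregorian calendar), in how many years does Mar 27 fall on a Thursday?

3

Track Mar 27's weekday year by year (advancing +1, or +2 across a Feb 29):
  2156: Sat  2157: Sun (+1)  2158: Mon (+1)  2159: Tue (+1)  2160: Thu (+2) ✓
  2161: Fri (+1)  2162: Sat (+1)  2163: Sun (+1)  2164: Tue (+2)  2165: Wed (+1)
  2166: Thu (+1) ✓  2167: Fri (+1)  2168: Sun (+2)  2169: Mon (+1)  2170: Tue (+1)
  2171: Wed (+1)  2172: Fri (+2)  2173: Sat (+1)  2174: Sun (+1)  2175: Mon (+1)
  2176: Wed (+2)  2177: Thu (+1) ✓  2178: Fri (+1)  2179: Sat (+1)  2180: Mon (+2)
  2181: Tue (+1)  2182: Wed (+1)
Thursday years: 2160, 2166, 2177 — 3 in total.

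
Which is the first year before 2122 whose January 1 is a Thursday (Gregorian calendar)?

Jan 1 advances by 2 weekdays after a leap year and by 1 after a common year.
2122: Jan 1 is Thursday.
2121: Wednesday
2120: Monday (leap)
2119: Sunday
2118: Saturday
2117: Friday
2116: Wednesday (leap)
2115: Tuesday
2114: Monday
2113: Sunday
2112: Friday (leap)
2111: Thursday
2111 begins on a Thursday

2111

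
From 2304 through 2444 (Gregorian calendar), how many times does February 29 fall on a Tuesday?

Leap years in 2304–2444: 36 of them.
Feb 29 weekday advances by 5 (mod 7) from one leap year to the next four years later (or differs when a century non-leap intervenes).
Leap-day weekdays: 2304:Mon 2308:Sat 2312:Thu 2316:Tue✓ 2320:Sun 2324:Fri 2328:Wed 2332:Mon 2336:Sat 2340:Thu 2344:Tue✓ 2348:Sun 2352:Fri …(10 more)… 2396:Thu 2400:Tue✓ 2404:Sun 2408:Fri 2412:Wed 2416:Mon 2420:Sat 2424:Thu 2428:Tue✓ 2432:Sun 2436:Fri 2440:Wed 2444:Mon
Tuesday: 2316, 2344, 2372, 2400, 2428 → 5.

5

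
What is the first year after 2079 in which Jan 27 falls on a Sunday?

From one year to the next, a fixed date's weekday advances by 1, or by 2 when a Feb 29 lies between the two dates.
2079: January 27 is Friday.
2080: Saturday (+1)
2081: Monday (+2)
2082: Tuesday (+1)
2083: Wednesday (+1)
2084: Thursday (+1)
2085: Saturday (+2)
2086: Sunday (+1)
Jan 27 falls on a Sunday in 2086.

2086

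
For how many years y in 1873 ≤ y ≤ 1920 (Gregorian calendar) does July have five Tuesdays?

21

July has 31 days; it has five Tuesdays when Tuesday falls among the first (month-length − 28) days — i.e. when July 1 is one of Tuesday/Monday/Sunday.
July 1 by year: 1873:Tue✓ 1874:Wed 1875:Thu 1876:Sat 1877:Sun✓ 1878:Mon✓ 1879:Tue✓ 1880:Thu 1881:Fri 1882:Sat 1883:Sun✓ 1884:Tue✓ 1885:Wed 1886:Thu 1887:Fri …(18 more)… 1906:Sun✓ 1907:Mon✓ 1908:Wed 1909:Thu 1910:Fri 1911:Sat 1912:Mon✓ 1913:Tue✓ 1914:Wed 1915:Thu 1916:Sat 1917:Sun✓ 1918:Mon✓ 1919:Tue✓ 1920:Thu
Years with five Tuesdays: 1873, 1877, 1878, 1879, 1883, 1884, 1888, 1889, 1890, 1894, 1895, 1900, 1901, 1902, 1906, 1907, 1912, 1913, 1917, 1918, 1919 → 21.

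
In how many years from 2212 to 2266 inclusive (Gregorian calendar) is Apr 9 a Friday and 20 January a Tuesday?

2

Check each year's weekday for Apr 9 and 20 January:
  2212: Thu/Mon  2213: Fri/Wed  2214: Sat/Thu  2215: Sun/Fri  2216: Tue/Sat  2217: Wed/Mon  2218: Thu/Tue  2219: Fri/Wed  2220: Sun/Thu  2221: Mon/Sat  2222: Tue/Sun  2223: Wed/Mon  2224: Fri/Tue ✓  2225: Sat/Thu  …(27 more)…  2253: Sat/Thu  2254: Sun/Fri  2255: Mon/Sat  2256: Wed/Sun  2257: Thu/Tue  2258: Fri/Wed  2259: Sat/Thu  2260: Mon/Fri  2261: Tue/Sun  2262: Wed/Mon  2263: Thu/Tue  2264: Sat/Wed  2265: Sun/Fri  2266: Mon/Sat
Both conditions hold in: 2224, 2252 — 2.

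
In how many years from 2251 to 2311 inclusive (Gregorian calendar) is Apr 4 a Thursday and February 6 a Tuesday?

1

Check each year's weekday for Apr 4 and February 6:
  2251: Fri/Thu  2252: Sun/Fri  2253: Mon/Sun  2254: Tue/Mon  2255: Wed/Tue  2256: Fri/Wed  2257: Sat/Fri  2258: Sun/Sat  2259: Mon/Sun  2260: Wed/Mon  2261: Thu/Wed  2262: Fri/Thu  2263: Sat/Fri  2264: Mon/Sat  …(33 more)…  2298: Mon/Sun  2299: Tue/Mon  2300: Wed/Tue  2301: Thu/Wed  2302: Fri/Thu  2303: Sat/Fri  2304: Mon/Sat  2305: Tue/Mon  2306: Wed/Tue  2307: Thu/Wed  2308: Sat/Thu  2309: Sun/Sat  2310: Mon/Sun  2311: Tue/Mon
Both conditions hold in: 2272 — 1.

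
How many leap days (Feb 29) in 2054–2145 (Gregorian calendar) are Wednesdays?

4

Leap years in 2054–2145: 22 of them.
Feb 29 weekday advances by 5 (mod 7) from one leap year to the next four years later (or differs when a century non-leap intervenes).
Leap-day weekdays: 2056:Tue 2060:Sun 2064:Fri 2068:Wed✓ 2072:Mon 2076:Sat 2080:Thu 2084:Tue 2088:Sun 2092:Fri 2096:Wed✓ 2104:Fri 2108:Wed✓ 2112:Mon 2116:Sat 2120:Thu 2124:Tue 2128:Sun 2132:Fri 2136:Wed✓ 2140:Mon 2144:Sat
Wednesday: 2068, 2096, 2108, 2136 → 4.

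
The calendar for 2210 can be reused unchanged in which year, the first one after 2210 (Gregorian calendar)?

Two years share a calendar iff Jan 1 falls on the same weekday and both are leap or both are common. 2210: Jan 1 is Monday, common year.
2211: Jan 1 Tuesday, common
2212: Jan 1 Wednesday, leap
2213: Jan 1 Friday, common
2214: Jan 1 Saturday, common
2215: Jan 1 Sunday, common
2216: Jan 1 Monday, leap
2217: Jan 1 Wednesday, common
2218: Jan 1 Thursday, common
2219: Jan 1 Friday, common
2220: Jan 1 Saturday, leap
2221: Jan 1 Monday, common
2221 matches on both conditions.

2221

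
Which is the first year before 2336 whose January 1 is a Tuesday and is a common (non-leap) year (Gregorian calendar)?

Jan 1 advances by 2 weekdays after a leap year and by 1 after a common year.
2336: Jan 1 is Wednesday (leap).
2335: Tuesday
2335 begins on a Tuesday and is a common year.

2335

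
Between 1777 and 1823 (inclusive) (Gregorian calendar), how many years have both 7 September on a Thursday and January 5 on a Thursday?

4

Check each year's weekday for 7 September and January 5:
  1777: Sun/Sun  1778: Mon/Mon  1779: Tue/Tue  1780: Thu/Wed  1781: Fri/Fri  1782: Sat/Sat  1783: Sun/Sun  1784: Tue/Mon  1785: Wed/Wed  1786: Thu/Thu ✓  1787: Fri/Fri  1788: Sun/Sat  1789: Mon/Mon  1790: Tue/Tue  …(19 more)…  1810: Fri/Fri  1811: Sat/Sat  1812: Mon/Sun  1813: Tue/Tue  1814: Wed/Wed  1815: Thu/Thu ✓  1816: Sat/Fri  1817: Sun/Sun  1818: Mon/Mon  1819: Tue/Tue  1820: Thu/Wed  1821: Fri/Fri  1822: Sat/Sat  1823: Sun/Sun
Both conditions hold in: 1786, 1797, 1809, 1815 — 4.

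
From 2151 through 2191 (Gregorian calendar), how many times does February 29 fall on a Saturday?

Leap years in 2151–2191: 10 of them.
Feb 29 weekday advances by 5 (mod 7) from one leap year to the next four years later (or differs when a century non-leap intervenes).
Leap-day weekdays: 2152:Tue 2156:Sun 2160:Fri 2164:Wed 2168:Mon 2172:Sat✓ 2176:Thu 2180:Tue 2184:Sun 2188:Fri
Saturday: 2172 → 1.

1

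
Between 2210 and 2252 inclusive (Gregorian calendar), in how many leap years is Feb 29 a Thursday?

2

Leap years in 2210–2252: 11 of them.
Feb 29 weekday advances by 5 (mod 7) from one leap year to the next four years later (or differs when a century non-leap intervenes).
Leap-day weekdays: 2212:Sat 2216:Thu✓ 2220:Tue 2224:Sun 2228:Fri 2232:Wed 2236:Mon 2240:Sat 2244:Thu✓ 2248:Tue 2252:Sun
Thursday: 2216, 2244 → 2.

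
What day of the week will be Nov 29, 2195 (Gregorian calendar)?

January 1, 2195 is a Thursday.
November 29 is day 333 of the year, i.e. 332 days after Jan 1.
332 mod 7 = 3, so advance 3 weekdays from Thursday: Sunday.

Sunday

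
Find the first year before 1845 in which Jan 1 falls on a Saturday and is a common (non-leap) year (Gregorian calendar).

1842

Jan 1 advances by 2 weekdays after a leap year and by 1 after a common year.
1845: Jan 1 is Wednesday.
1844: Monday (leap)
1843: Sunday
1842: Saturday
1842 begins on a Saturday and is a common year.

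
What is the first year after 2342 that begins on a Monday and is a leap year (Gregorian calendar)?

2368

Jan 1 advances by 2 weekdays after a leap year and by 1 after a common year.
2342: Jan 1 is Thursday.
2343: Friday
2344: Saturday (leap)
2345: Monday
2346: Tuesday
2347: Wednesday
2348: Thursday (leap)
2349: Saturday
2350: Sunday
2351: Monday
2352: Tuesday (leap)
2353: Thursday
2354: Friday
2355: Saturday
2356: Sunday (leap)
2357: Tuesday
2358: Wednesday
2359: Thursday
2360: Friday (leap)
2361: Sunday
2362: Monday
2363: Tuesday
2364: Wednesday (leap)
2365: Friday
2366: Saturday
2367: Sunday
2368: Monday (leap)
2368 begins on a Monday and is a leap year.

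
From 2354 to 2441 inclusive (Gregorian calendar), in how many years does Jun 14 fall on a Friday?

Track Jun 14's weekday year by year (advancing +1, or +2 across a Feb 29):
  2354: Mon  2355: Tue (+1)  2356: Thu (+2)  2357: Fri (+1) ✓  2358: Sat (+1)
  2359: Sun (+1)  2360: Tue (+2)  2361: Wed (+1)  2362: Thu (+1)  2363: Fri (+1) ✓
  2364: Sun (+2)  2365: Mon (+1)  2366: Tue (+1)  2367: Wed (+1)  … (60 more years) …
  2428: Wed (+2)  2429: Thu (+1)  2430: Fri (+1) ✓  2431: Sat (+1)  2432: Mon (+2)
  2433: Tue (+1)  2434: Wed (+1)  2435: Thu (+1)  2436: Sat (+2)  2437: Sun (+1)
  2438: Mon (+1)  2439: Tue (+1)  2440: Thu (+2)  2441: Fri (+1) ✓
Friday years: 2357, 2363, 2368, 2374, 2385, 2391, 2396, 2402, 2413, 2419, 2424, 2430, 2441 — 13 in total.

13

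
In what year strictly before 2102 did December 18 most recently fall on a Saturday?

From one year to the next, a fixed date's weekday advances by 1, or by 2 when a Feb 29 lies between the two dates.
2102: December 18 is Monday.
2101: Sunday (−1)
2100: Saturday (−1)
December 18 falls on a Saturday in 2100.

2100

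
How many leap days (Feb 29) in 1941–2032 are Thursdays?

Leap years in 1941–2032: 23 of them.
Feb 29 weekday advances by 5 (mod 7) from one leap year to the next four years later (or differs when a century non-leap intervenes).
Leap-day weekdays: 1944:Tue 1948:Sun 1952:Fri 1956:Wed 1960:Mon 1964:Sat 1968:Thu✓ 1972:Tue 1976:Sun 1980:Fri 1984:Wed 1988:Mon 1992:Sat 1996:Thu✓ 2000:Tue 2004:Sun 2008:Fri 2012:Wed 2016:Mon 2020:Sat 2024:Thu✓ 2028:Tue 2032:Sun
Thursday: 1968, 1996, 2024 → 3.

3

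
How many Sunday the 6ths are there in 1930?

Check the 6th of each month of 1930: Jan 6: Mon, Feb 6: Thu, Mar 6: Thu, Apr 6: Sun, May 6: Tue, Jun 6: Fri, Jul 6: Sun, Aug 6: Wed, Sep 6: Sat, Oct 6: Mon, Nov 6: Thu, Dec 6: Sat.
Sunday occurs in April, July — 2 months.

2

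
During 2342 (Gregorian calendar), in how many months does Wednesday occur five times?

4

A month of length L has five Wednesdays iff its first Wednesday is on day ≤ L−28 (so day 1–3 in a 31-day month, 1–2 in a 30-day month, day 1 in a leap February).
Checking each month of 2342: Jan starts Thu (31d); Feb starts Sun (28d); Mar starts Sun (31d); Apr starts Wed (30d) ✓; May starts Fri (31d); Jun starts Mon (30d); Jul starts Wed (31d) ✓; Aug starts Sat (31d); Sep starts Tue (30d) ✓; Oct starts Thu (31d); Nov starts Sun (30d); Dec starts Tue (31d) ✓.
Five-Wednesday months: April, July, September, December → 4.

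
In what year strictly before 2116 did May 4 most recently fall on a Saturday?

From one year to the next, a fixed date's weekday advances by 1, or by 2 when a Feb 29 lies between the two dates.
2116: May 4 is Monday.
2115: Saturday (−2)
May 4 falls on a Saturday in 2115.

2115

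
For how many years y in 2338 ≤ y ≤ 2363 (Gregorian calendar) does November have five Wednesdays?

8

November has 30 days; it has five Wednesdays when Wednesday falls among the first (month-length − 28) days — i.e. when November 1 is one of Wednesday/Tuesday.
November 1 by year: 2338:Tue✓ 2339:Wed✓ 2340:Fri 2341:Sat 2342:Sun 2343:Mon 2344:Wed✓ 2345:Thu 2346:Fri 2347:Sat 2348:Mon 2349:Tue✓ 2350:Wed✓ 2351:Thu 2352:Sat 2353:Sun 2354:Mon 2355:Tue✓ 2356:Thu 2357:Fri 2358:Sat 2359:Sun 2360:Tue✓ 2361:Wed✓ 2362:Thu 2363:Fri
Years with five Wednesdays: 2338, 2339, 2344, 2349, 2350, 2355, 2360, 2361 → 8.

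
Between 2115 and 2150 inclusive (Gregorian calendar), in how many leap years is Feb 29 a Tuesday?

1

Leap years in 2115–2150: 9 of them.
Feb 29 weekday advances by 5 (mod 7) from one leap year to the next four years later (or differs when a century non-leap intervenes).
Leap-day weekdays: 2116:Sat 2120:Thu 2124:Tue✓ 2128:Sun 2132:Fri 2136:Wed 2140:Mon 2144:Sat 2148:Thu
Tuesday: 2124 → 1.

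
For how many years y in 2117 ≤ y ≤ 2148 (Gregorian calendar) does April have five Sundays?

9

April has 30 days; it has five Sundays when Sunday falls among the first (month-length − 28) days — i.e. when April 1 is one of Sunday/Saturday.
April 1 by year: 2117:Thu 2118:Fri 2119:Sat✓ 2120:Mon 2121:Tue 2122:Wed 2123:Thu 2124:Sat✓ 2125:Sun✓ 2126:Mon 2127:Tue 2128:Thu 2129:Fri 2130:Sat✓ 2131:Sun✓ 2132:Tue 2133:Wed 2134:Thu 2135:Fri 2136:Sun✓ 2137:Mon 2138:Tue 2139:Wed 2140:Fri 2141:Sat✓ 2142:Sun✓ 2143:Mon 2144:Wed 2145:Thu 2146:Fri 2147:Sat✓ 2148:Mon
Years with five Sundays: 2119, 2124, 2125, 2130, 2131, 2136, 2141, 2142, 2147 → 9.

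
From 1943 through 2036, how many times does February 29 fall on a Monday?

3

Leap years in 1943–2036: 24 of them.
Feb 29 weekday advances by 5 (mod 7) from one leap year to the next four years later (or differs when a century non-leap intervenes).
Leap-day weekdays: 1944:Tue 1948:Sun 1952:Fri 1956:Wed 1960:Mon✓ 1964:Sat 1968:Thu 1972:Tue 1976:Sun 1980:Fri 1984:Wed 1988:Mon✓ 1992:Sat 1996:Thu 2000:Tue 2004:Sun 2008:Fri 2012:Wed 2016:Mon✓ 2020:Sat 2024:Thu 2028:Tue 2032:Sun 2036:Fri
Monday: 1960, 1988, 2016 → 3.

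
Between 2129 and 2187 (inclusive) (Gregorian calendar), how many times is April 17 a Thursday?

8

Track April 17's weekday year by year (advancing +1, or +2 across a Feb 29):
  2129: Sun  2130: Mon (+1)  2131: Tue (+1)  2132: Thu (+2) ✓  2133: Fri (+1)
  2134: Sat (+1)  2135: Sun (+1)  2136: Tue (+2)  2137: Wed (+1)  2138: Thu (+1) ✓
  2139: Fri (+1)  2140: Sun (+2)  2141: Mon (+1)  2142: Tue (+1)  … (31 more years) …
  2174: Sun (+1)  2175: Mon (+1)  2176: Wed (+2)  2177: Thu (+1) ✓  2178: Fri (+1)
  2179: Sat (+1)  2180: Mon (+2)  2181: Tue (+1)  2182: Wed (+1)  2183: Thu (+1) ✓
  2184: Sat (+2)  2185: Sun (+1)  2186: Mon (+1)  2187: Tue (+1)
Thursday years: 2132, 2138, 2149, 2155, 2160, 2166, 2177, 2183 — 8 in total.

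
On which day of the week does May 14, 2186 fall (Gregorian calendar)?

Sunday

January 1, 2186 is a Sunday.
May 14 is day 134 of the year, i.e. 133 days after Jan 1.
133 mod 7 = 0, so advance 0 weekdays from Sunday: Sunday.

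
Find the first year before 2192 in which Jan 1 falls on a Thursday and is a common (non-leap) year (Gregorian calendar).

Jan 1 advances by 2 weekdays after a leap year and by 1 after a common year.
2192: Jan 1 is Sunday (leap).
2191: Saturday
2190: Friday
2189: Thursday
2189 begins on a Thursday and is a common year.

2189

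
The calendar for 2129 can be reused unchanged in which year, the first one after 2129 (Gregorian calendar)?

Two years share a calendar iff Jan 1 falls on the same weekday and both are leap or both are common. 2129: Jan 1 is Saturday, common year.
2130: Jan 1 Sunday, common
2131: Jan 1 Monday, common
2132: Jan 1 Tuesday, leap
2133: Jan 1 Thursday, common
2134: Jan 1 Friday, common
2135: Jan 1 Saturday, common
2135 matches on both conditions.

2135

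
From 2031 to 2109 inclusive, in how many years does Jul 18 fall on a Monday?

Track Jul 18's weekday year by year (advancing +1, or +2 across a Feb 29):
  2031: Fri  2032: Sun (+2)  2033: Mon (+1) ✓  2034: Tue (+1)  2035: Wed (+1)
  2036: Fri (+2)  2037: Sat (+1)  2038: Sun (+1)  2039: Mon (+1) ✓  2040: Wed (+2)
  2041: Thu (+1)  2042: Fri (+1)  2043: Sat (+1)  2044: Mon (+2) ✓  … (51 more years) …
  2096: Wed (+2)  2097: Thu (+1)  2098: Fri (+1)  2099: Sat (+1)  2100: Sun (+1)
  2101: Mon (+1) ✓  2102: Tue (+1)  2103: Wed (+1)  2104: Fri (+2)  2105: Sat (+1)
  2106: Sun (+1)  2107: Mon (+1) ✓  2108: Wed (+2)  2109: Thu (+1)
Monday years: 2033, 2039, 2044, 2050, 2061, 2067, 2072, 2078, 2089, 2095, 2101, 2107 — 12 in total.

12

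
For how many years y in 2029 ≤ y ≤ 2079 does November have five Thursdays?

November has 30 days; it has five Thursdays when Thursday falls among the first (month-length − 28) days — i.e. when November 1 is one of Thursday/Wednesday.
November 1 by year: 2029:Thu✓ 2030:Fri 2031:Sat 2032:Mon 2033:Tue 2034:Wed✓ 2035:Thu✓ 2036:Sat 2037:Sun 2038:Mon 2039:Tue 2040:Thu✓ 2041:Fri 2042:Sat 2043:Sun …(21 more)… 2065:Sun 2066:Mon 2067:Tue 2068:Thu✓ 2069:Fri 2070:Sat 2071:Sun 2072:Tue 2073:Wed✓ 2074:Thu✓ 2075:Fri 2076:Sun 2077:Mon 2078:Tue 2079:Wed✓
Years with five Thursdays: 2029, 2034, 2035, 2040, 2045, 2046, 2051, 2056, 2057, 2062, 2063, 2068, 2073, 2074, 2079 → 15.

15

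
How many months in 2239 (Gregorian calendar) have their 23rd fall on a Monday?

Check the 23rd of each month of 2239: Jan 23: Wed, Feb 23: Sat, Mar 23: Sat, Apr 23: Tue, May 23: Thu, Jun 23: Sun, Jul 23: Tue, Aug 23: Fri, Sep 23: Mon, Oct 23: Wed, Nov 23: Sat, Dec 23: Mon.
Monday occurs in September, December — 2 months.

2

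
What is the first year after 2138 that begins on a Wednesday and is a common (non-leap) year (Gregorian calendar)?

2149

Jan 1 advances by 2 weekdays after a leap year and by 1 after a common year.
2138: Jan 1 is Wednesday.
2139: Thursday
2140: Friday (leap)
2141: Sunday
2142: Monday
2143: Tuesday
2144: Wednesday (leap)
2145: Friday
2146: Saturday
2147: Sunday
2148: Monday (leap)
2149: Wednesday
2149 begins on a Wednesday and is a common year.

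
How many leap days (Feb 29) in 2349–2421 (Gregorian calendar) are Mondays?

Leap years in 2349–2421: 18 of them.
Feb 29 weekday advances by 5 (mod 7) from one leap year to the next four years later (or differs when a century non-leap intervenes).
Leap-day weekdays: 2352:Fri 2356:Wed 2360:Mon✓ 2364:Sat 2368:Thu 2372:Tue 2376:Sun 2380:Fri 2384:Wed 2388:Mon✓ 2392:Sat 2396:Thu 2400:Tue 2404:Sun 2408:Fri 2412:Wed 2416:Mon✓ 2420:Sat
Monday: 2360, 2388, 2416 → 3.

3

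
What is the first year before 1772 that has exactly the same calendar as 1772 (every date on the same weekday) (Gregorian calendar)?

1744

Two years share a calendar iff Jan 1 falls on the same weekday and both are leap or both are common. 1772: Jan 1 is Wednesday, leap year.
1771: Jan 1 Tuesday, common
1770: Jan 1 Monday, common
1769: Jan 1 Sunday, common
1768: Jan 1 Friday, leap
1767: Jan 1 Thursday, common
1766: Jan 1 Wednesday, common
1765: Jan 1 Tuesday, common
1764: Jan 1 Sunday, leap
1763: Jan 1 Saturday, common
1762: Jan 1 Friday, common
1761: Jan 1 Thursday, common
1760: Jan 1 Tuesday, leap
1759: Jan 1 Monday, common
1758: Jan 1 Sunday, common
1757: Jan 1 Saturday, common
1756: Jan 1 Thursday, leap
1755: Jan 1 Wednesday, common
1754: Jan 1 Tuesday, common
1753: Jan 1 Monday, common
1752: Jan 1 Saturday, leap
1751: Jan 1 Friday, common
1750: Jan 1 Thursday, common
1749: Jan 1 Wednesday, common
1748: Jan 1 Monday, leap
1747: Jan 1 Sunday, common
1746: Jan 1 Saturday, common
1745: Jan 1 Friday, common
1744: Jan 1 Wednesday, leap
1744 matches on both conditions.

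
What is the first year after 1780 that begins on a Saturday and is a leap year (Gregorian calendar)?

Jan 1 advances by 2 weekdays after a leap year and by 1 after a common year.
1780: Jan 1 is Saturday (leap).
1781: Monday
1782: Tuesday
1783: Wednesday
1784: Thursday (leap)
1785: Saturday
1786: Sunday
1787: Monday
1788: Tuesday (leap)
1789: Thursday
1790: Friday
1791: Saturday
1792: Sunday (leap)
1793: Tuesday
1794: Wednesday
1795: Thursday
1796: Friday (leap)
1797: Sunday
1798: Monday
1799: Tuesday
1800: Wednesday
1801: Thursday
1802: Friday
1803: Saturday
1804: Sunday (leap)
1805: Tuesday
1806: Wednesday
1807: Thursday
1808: Friday (leap)
1809: Sunday
1810: Monday
1811: Tuesday
1812: Wednesday (leap)
1813: Friday
1814: Saturday
1815: Sunday
1816: Monday (leap)
1817: Wednesday
1818: Thursday
1819: Friday
1820: Saturday (leap)
1820 begins on a Saturday and is a leap year.

1820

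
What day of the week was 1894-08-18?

Saturday

January 1, 1894 is a Monday.
August 18 is day 230 of the year, i.e. 229 days after Jan 1.
229 mod 7 = 5, so advance 5 weekdays from Monday: Saturday.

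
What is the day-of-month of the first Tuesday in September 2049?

7

September 1, 2049 is a Wednesday, so the first Tuesday is the 7th.
The first Tuesday is 7 + 0 = 7.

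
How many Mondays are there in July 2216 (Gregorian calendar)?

July 2216 has 31 days and begins on Monday.
The first Monday is July 1.
Mondays fall on 1, 8, 15, 22, 29 — that's 5.

5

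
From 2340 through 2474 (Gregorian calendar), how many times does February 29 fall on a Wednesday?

Leap years in 2340–2474: 34 of them.
Feb 29 weekday advances by 5 (mod 7) from one leap year to the next four years later (or differs when a century non-leap intervenes).
Leap-day weekdays: 2340:Thu 2344:Tue 2348:Sun 2352:Fri 2356:Wed✓ 2360:Mon 2364:Sat 2368:Thu 2372:Tue 2376:Sun 2380:Fri 2384:Wed✓ 2388:Mon …(8 more)… 2424:Thu 2428:Tue 2432:Sun 2436:Fri 2440:Wed✓ 2444:Mon 2448:Sat 2452:Thu 2456:Tue 2460:Sun 2464:Fri 2468:Wed✓ 2472:Mon
Wednesday: 2356, 2384, 2412, 2440, 2468 → 5.

5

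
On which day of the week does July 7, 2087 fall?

Monday

January 1, 2087 is a Wednesday.
July 7 is day 188 of the year, i.e. 187 days after Jan 1.
187 mod 7 = 5, so advance 5 weekdays from Wednesday: Monday.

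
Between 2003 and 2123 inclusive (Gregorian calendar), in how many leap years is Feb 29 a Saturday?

Leap years in 2003–2123: 29 of them.
Feb 29 weekday advances by 5 (mod 7) from one leap year to the next four years later (or differs when a century non-leap intervenes).
Leap-day weekdays: 2004:Sun 2008:Fri 2012:Wed 2016:Mon 2020:Sat✓ 2024:Thu 2028:Tue 2032:Sun 2036:Fri 2040:Wed 2044:Mon 2048:Sat✓ 2052:Thu …(3 more)… 2068:Wed 2072:Mon 2076:Sat✓ 2080:Thu 2084:Tue 2088:Sun 2092:Fri 2096:Wed 2104:Fri 2108:Wed 2112:Mon 2116:Sat✓ 2120:Thu
Saturday: 2020, 2048, 2076, 2116 → 4.

4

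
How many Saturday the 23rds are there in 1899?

2

Check the 23rd of each month of 1899: Jan 23: Mon, Feb 23: Thu, Mar 23: Thu, Apr 23: Sun, May 23: Tue, Jun 23: Fri, Jul 23: Sun, Aug 23: Wed, Sep 23: Sat, Oct 23: Mon, Nov 23: Thu, Dec 23: Sat.
Saturday occurs in September, December — 2 months.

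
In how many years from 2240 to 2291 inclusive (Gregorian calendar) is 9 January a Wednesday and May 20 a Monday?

Check each year's weekday for 9 January and May 20:
  2240: Thu/Wed  2241: Sat/Thu  2242: Sun/Fri  2243: Mon/Sat  2244: Tue/Mon  2245: Thu/Tue  2246: Fri/Wed  2247: Sat/Thu  2248: Sun/Sat  2249: Tue/Sun  2250: Wed/Mon ✓  2251: Thu/Tue  2252: Fri/Thu  2253: Sun/Fri  …(24 more)…  2278: Wed/Mon ✓  2279: Thu/Tue  2280: Fri/Thu  2281: Sun/Fri  2282: Mon/Sat  2283: Tue/Sun  2284: Wed/Tue  2285: Fri/Wed  2286: Sat/Thu  2287: Sun/Fri  2288: Mon/Sun  2289: Wed/Mon ✓  2290: Thu/Tue  2291: Fri/Wed
Both conditions hold in: 2250, 2261, 2267, 2278, 2289 — 5.

5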